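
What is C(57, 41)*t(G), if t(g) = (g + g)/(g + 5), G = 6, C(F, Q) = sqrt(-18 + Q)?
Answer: 12*sqrt(23)/11 ≈ 5.2318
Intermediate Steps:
t(g) = 2*g/(5 + g) (t(g) = (2*g)/(5 + g) = 2*g/(5 + g))
C(57, 41)*t(G) = sqrt(-18 + 41)*(2*6/(5 + 6)) = sqrt(23)*(2*6/11) = sqrt(23)*(2*6*(1/11)) = sqrt(23)*(12/11) = 12*sqrt(23)/11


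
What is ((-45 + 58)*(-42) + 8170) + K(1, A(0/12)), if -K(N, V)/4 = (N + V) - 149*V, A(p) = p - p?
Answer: 7620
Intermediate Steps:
A(p) = 0
K(N, V) = -4*N + 592*V (K(N, V) = -4*((N + V) - 149*V) = -4*(N - 148*V) = -4*N + 592*V)
((-45 + 58)*(-42) + 8170) + K(1, A(0/12)) = ((-45 + 58)*(-42) + 8170) + (-4*1 + 592*0) = (13*(-42) + 8170) + (-4 + 0) = (-546 + 8170) - 4 = 7624 - 4 = 7620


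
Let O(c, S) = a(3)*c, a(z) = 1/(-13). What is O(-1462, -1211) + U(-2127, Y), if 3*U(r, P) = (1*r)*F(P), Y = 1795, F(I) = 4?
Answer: -35406/13 ≈ -2723.5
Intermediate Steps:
a(z) = -1/13
U(r, P) = 4*r/3 (U(r, P) = ((1*r)*4)/3 = (r*4)/3 = (4*r)/3 = 4*r/3)
O(c, S) = -c/13
O(-1462, -1211) + U(-2127, Y) = -1/13*(-1462) + (4/3)*(-2127) = 1462/13 - 2836 = -35406/13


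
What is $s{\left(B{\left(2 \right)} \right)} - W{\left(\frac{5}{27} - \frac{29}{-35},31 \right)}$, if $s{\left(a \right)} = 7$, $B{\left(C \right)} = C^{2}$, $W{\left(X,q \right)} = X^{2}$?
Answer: $\frac{5333411}{893025} \approx 5.9723$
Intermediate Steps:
$s{\left(B{\left(2 \right)} \right)} - W{\left(\frac{5}{27} - \frac{29}{-35},31 \right)} = 7 - \left(\frac{5}{27} - \frac{29}{-35}\right)^{2} = 7 - \left(5 \cdot \frac{1}{27} - - \frac{29}{35}\right)^{2} = 7 - \left(\frac{5}{27} + \frac{29}{35}\right)^{2} = 7 - \left(\frac{958}{945}\right)^{2} = 7 - \frac{917764}{893025} = \frac{5333411}{893025}$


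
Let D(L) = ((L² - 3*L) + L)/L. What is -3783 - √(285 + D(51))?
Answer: -3783 - √334 ≈ -3801.3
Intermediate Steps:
D(L) = (L² - 2*L)/L
-3783 - √(285 + D(51)) = -3783 - √(285 + (-2 + 51)) = -3783 - √(285 + 49) = -3783 - √334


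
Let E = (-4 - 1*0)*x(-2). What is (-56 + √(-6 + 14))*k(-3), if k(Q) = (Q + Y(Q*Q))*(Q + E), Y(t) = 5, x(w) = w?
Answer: -560 + 20*√2 ≈ -531.72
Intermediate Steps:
E = 8 (E = (-4 - 1*0)*(-2) = (-4 + 0)*(-2) = -4*(-2) = 8)
k(Q) = (5 + Q)*(8 + Q) (k(Q) = (Q + 5)*(Q + 8) = (5 + Q)*(8 + Q))
(-56 + √(-6 + 14))*k(-3) = (-56 + √(-6 + 14))*(40 + (-3)² + 13*(-3)) = (-56 + √8)*(40 + 9 - 39) = (-56 + 2*√2)*10 = -560 + 20*√2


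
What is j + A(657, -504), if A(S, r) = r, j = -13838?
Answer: -14342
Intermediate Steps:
j + A(657, -504) = -13838 - 504 = -14342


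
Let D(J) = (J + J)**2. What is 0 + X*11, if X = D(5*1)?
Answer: 1100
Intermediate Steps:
D(J) = 4*J**2 (D(J) = (2*J)**2 = 4*J**2)
X = 100 (X = 4*(5*1)**2 = 4*5**2 = 4*25 = 100)
0 + X*11 = 0 + 100*11 = 0 + 1100 = 1100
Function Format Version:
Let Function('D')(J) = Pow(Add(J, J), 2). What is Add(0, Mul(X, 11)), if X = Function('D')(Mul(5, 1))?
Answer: 1100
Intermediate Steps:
Function('D')(J) = Mul(4, Pow(J, 2)) (Function('D')(J) = Pow(Mul(2, J), 2) = Mul(4, Pow(J, 2)))
X = 100 (X = Mul(4, Pow(Mul(5, 1), 2)) = Mul(4, Pow(5, 2)) = Mul(4, 25) = 100)
Add(0, Mul(X, 11)) = Add(0, Mul(100, 11)) = Add(0, 1100) = 1100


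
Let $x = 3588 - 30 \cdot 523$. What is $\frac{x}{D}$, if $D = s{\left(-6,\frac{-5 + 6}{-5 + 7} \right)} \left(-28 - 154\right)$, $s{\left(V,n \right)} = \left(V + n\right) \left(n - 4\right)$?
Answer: $\frac{24204}{7007} \approx 3.4543$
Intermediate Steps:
$x = -12102$ ($x = 3588 - 15690 = -12102$)
$s{\left(V,n \right)} = \left(-4 + n\right) \left(V + n\right)$ ($s{\left(V,n \right)} = \left(V + n\right) \left(-4 + n\right) = \left(-4 + n\right) \left(V + n\right)$)
$D = - \frac{7007}{2}$ ($D = \left(\left(\frac{-5 + 6}{-5 + 7}\right)^{2} - -24 - 4 \frac{-5 + 6}{-5 + 7} - 6 \frac{-5 + 6}{-5 + 7}\right) \left(-28 - 154\right) = \left(\left(1 \cdot \frac{1}{2}\right)^{2} + 24 - 4 \cdot 1 \cdot \frac{1}{2} - 6 \cdot 1 \cdot \frac{1}{2}\right) \left(-182\right) = \left(\left(\frac{1}{2}\right)^{2} + 24 - 2 - 3\right) \left(-182\right) = \left(\frac{1}{4} + 24 - 2 - 3\right) \left(-182\right) = \frac{77}{4} \left(-182\right) = - \frac{7007}{2} \approx -3503.5$)
$\frac{x}{D} = - \frac{12102}{- \frac{7007}{2}} = \left(-12102\right) \left(- \frac{2}{7007}\right) = \frac{24204}{7007}$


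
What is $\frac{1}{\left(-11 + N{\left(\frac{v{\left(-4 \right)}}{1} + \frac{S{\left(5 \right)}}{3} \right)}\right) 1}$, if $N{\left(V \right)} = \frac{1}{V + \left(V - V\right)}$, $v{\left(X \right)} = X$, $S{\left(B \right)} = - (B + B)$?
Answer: $- \frac{22}{245} \approx -0.089796$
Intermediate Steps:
$S{\left(B \right)} = - 2 B$
$N{\left(V \right)} = \frac{1}{V}$ ($N{\left(V \right)} = \frac{1}{V + 0} = \frac{1}{V}$)
$\frac{1}{\left(-11 + N{\left(\frac{v{\left(-4 \right)}}{1} + \frac{S{\left(5 \right)}}{3} \right)}\right) 1} = \frac{1}{\left(-11 + \frac{1}{- \frac{4}{1} + \frac{\left(-2\right) 5}{3}}\right) 1} = \frac{1}{\left(-11 + \frac{1}{\left(-4\right) 1 - \frac{10}{3}}\right) 1} = \frac{1}{\left(-11 + \frac{1}{-4 - \frac{10}{3}}\right) 1} = \frac{1}{\left(-11 + \frac{1}{- \frac{22}{3}}\right) 1} = \frac{1}{\left(-11 - \frac{3}{22}\right) 1} = \frac{1}{\left(- \frac{245}{22}\right) 1} = \frac{1}{- \frac{245}{22}} = - \frac{22}{245}$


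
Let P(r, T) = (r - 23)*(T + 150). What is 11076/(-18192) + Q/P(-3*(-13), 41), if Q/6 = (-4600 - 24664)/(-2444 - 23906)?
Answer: -74656193/123061300 ≈ -0.60666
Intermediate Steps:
P(r, T) = (-23 + r)*(150 + T)
Q = 2832/425 (Q = 6*((-4600 - 24664)/(-2444 - 23906)) = 6*(-29264/(-26350)) = 6*(-29264*(-1/26350)) = 6*(472/425) = 2832/425 ≈ 6.6635)
11076/(-18192) + Q/P(-3*(-13), 41) = 11076/(-18192) + 2832/(425*(-3450 - 23*41 + 150*(-3*(-13)) + 41*(-3*(-13)))) = 11076*(-1/18192) + 2832/(425*(-3450 - 943 + 150*39 + 41*39)) = -923/1516 + 2832/(425*(-3450 - 943 + 5850 + 1599)) = -923/1516 + (2832/425)/3056 = -923/1516 + (2832/425)*(1/3056) = -923/1516 + 177/81175 = -74656193/123061300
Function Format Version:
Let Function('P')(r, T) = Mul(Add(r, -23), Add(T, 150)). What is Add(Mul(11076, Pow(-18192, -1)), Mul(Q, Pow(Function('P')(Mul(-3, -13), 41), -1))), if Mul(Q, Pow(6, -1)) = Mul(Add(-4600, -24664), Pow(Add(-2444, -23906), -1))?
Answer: Rational(-74656193, 123061300) ≈ -0.60666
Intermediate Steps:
Function('P')(r, T) = Mul(Add(-23, r), Add(150, T))
Q = Rational(2832, 425) (Q = Mul(6, Mul(Add(-4600, -24664), Pow(Add(-2444, -23906), -1))) = Mul(6, Mul(-29264, Pow(-26350, -1))) = Mul(6, Mul(-29264, Rational(-1, 26350))) = Mul(6, Rational(472, 425)) = Rational(2832, 425) ≈ 6.6635)
Add(Mul(11076, Pow(-18192, -1)), Mul(Q, Pow(Function('P')(Mul(-3, -13), 41), -1))) = Add(Mul(11076, Pow(-18192, -1)), Mul(Rational(2832, 425), Pow(Add(-3450, Mul(-23, 41), Mul(150, Mul(-3, -13)), Mul(41, Mul(-3, -13))), -1))) = Add(Mul(11076, Rational(-1, 18192)), Mul(Rational(2832, 425), Pow(Add(-3450, -943, Mul(150, 39), Mul(41, 39)), -1))) = Add(Rational(-923, 1516), Mul(Rational(2832, 425), Pow(Add(-3450, -943, 5850, 1599), -1))) = Add(Rational(-923, 1516), Mul(Rational(2832, 425), Pow(3056, -1))) = Add(Rational(-923, 1516), Mul(Rational(2832, 425), Rational(1, 3056))) = Add(Rational(-923, 1516), Rational(177, 81175)) = Rational(-74656193, 123061300)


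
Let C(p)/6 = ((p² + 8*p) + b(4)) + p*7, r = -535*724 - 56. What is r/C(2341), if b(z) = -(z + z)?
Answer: -32283/2757694 ≈ -0.011707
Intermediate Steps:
b(z) = -2*z
r = -387396 (r = -387340 - 56 = -387396)
C(p) = -48 + 6*p² + 90*p (C(p) = 6*(((p² + 8*p) - 2*4) + p*7) = 6*(((p² + 8*p) - 8) + 7*p) = 6*((-8 + p² + 8*p) + 7*p) = 6*(-8 + p² + 15*p) = -48 + 6*p² + 90*p)
r/C(2341) = -387396/(-48 + 6*2341² + 90*2341) = -387396/(-48 + 6*5480281 + 210690) = -387396/(-48 + 32881686 + 210690) = -387396/33092328 = -387396*1/33092328 = -32283/2757694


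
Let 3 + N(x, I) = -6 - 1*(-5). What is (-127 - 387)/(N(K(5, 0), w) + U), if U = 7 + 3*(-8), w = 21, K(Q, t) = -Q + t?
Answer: 514/21 ≈ 24.476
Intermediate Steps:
K(Q, t) = t - Q
U = -17 (U = 7 - 24 = -17)
N(x, I) = -4 (N(x, I) = -3 + (-6 - 1*(-5)) = -3 + (-6 + 5) = -3 - 1 = -4)
(-127 - 387)/(N(K(5, 0), w) + U) = (-127 - 387)/(-4 - 17) = -514/(-21) = -514*(-1/21) = 514/21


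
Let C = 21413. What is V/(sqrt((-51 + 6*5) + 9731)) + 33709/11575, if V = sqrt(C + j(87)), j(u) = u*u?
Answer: 33709/11575 + sqrt(70353805)/4855 ≈ 4.6399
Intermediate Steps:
j(u) = u**2
V = sqrt(28982) (V = sqrt(21413 + 87**2) = sqrt(21413 + 7569) = sqrt(28982) ≈ 170.24)
V/(sqrt((-51 + 6*5) + 9731)) + 33709/11575 = sqrt(28982)/(sqrt((-51 + 6*5) + 9731)) + 33709/11575 = sqrt(28982)/(sqrt((-51 + 30) + 9731)) + 33709*(1/11575) = sqrt(28982)/(sqrt(-21 + 9731)) + 33709/11575 = sqrt(28982)/(sqrt(9710)) + 33709/11575 = sqrt(28982)*(sqrt(9710)/9710) + 33709/11575 = sqrt(70353805)/4855 + 33709/11575 = 33709/11575 + sqrt(70353805)/4855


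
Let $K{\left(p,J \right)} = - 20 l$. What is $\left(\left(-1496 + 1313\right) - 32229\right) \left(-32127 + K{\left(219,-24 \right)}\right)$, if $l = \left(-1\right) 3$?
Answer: $1039355604$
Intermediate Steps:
$l = -3$
$K{\left(p,J \right)} = 60$ ($K{\left(p,J \right)} = \left(-20\right) \left(-3\right) = 60$)
$\left(\left(-1496 + 1313\right) - 32229\right) \left(-32127 + K{\left(219,-24 \right)}\right) = \left(\left(-1496 + 1313\right) - 32229\right) \left(-32127 + 60\right) = \left(-183 - 32229\right) \left(-32067\right) = \left(-32412\right) \left(-32067\right) = 1039355604$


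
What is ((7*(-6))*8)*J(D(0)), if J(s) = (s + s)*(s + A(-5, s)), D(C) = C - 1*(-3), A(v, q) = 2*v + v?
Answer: 24192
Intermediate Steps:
A(v, q) = 3*v
D(C) = 3 + C (D(C) = C + 3 = 3 + C)
J(s) = 2*s*(-15 + s) (J(s) = (s + s)*(s + 3*(-5)) = (2*s)*(s - 15) = (2*s)*(-15 + s) = 2*s*(-15 + s))
((7*(-6))*8)*J(D(0)) = ((7*(-6))*8)*(2*(3 + 0)*(-15 + (3 + 0))) = (-42*8)*(2*3*(-15 + 3)) = -672*3*(-12) = -336*(-72) = 24192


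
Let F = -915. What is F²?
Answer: 837225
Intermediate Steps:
F² = (-915)² = 837225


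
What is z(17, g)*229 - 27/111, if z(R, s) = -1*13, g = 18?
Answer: -110158/37 ≈ -2977.2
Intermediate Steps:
z(R, s) = -13
z(17, g)*229 - 27/111 = -13*229 - 27/111 = -2977 - 27*1/111 = -2977 - 9/37 = -110158/37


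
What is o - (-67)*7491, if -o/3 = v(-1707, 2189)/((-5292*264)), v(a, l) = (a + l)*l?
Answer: 10624203655/21168 ≈ 5.0190e+5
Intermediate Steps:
v(a, l) = l*(a + l)
o = 47959/21168 (o = -3*2189*(-1707 + 2189)/((-5292*264)) = -3*2189*482/(-1397088) = -3165294*(-1)/1397088 = -3*(-47959/63504) = 47959/21168 ≈ 2.2656)
o - (-67)*7491 = 47959/21168 - (-67)*7491 = 47959/21168 - 1*(-501897) = 47959/21168 + 501897 = 10624203655/21168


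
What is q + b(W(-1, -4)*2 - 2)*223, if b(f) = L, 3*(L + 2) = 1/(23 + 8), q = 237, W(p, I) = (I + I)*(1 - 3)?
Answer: -19214/93 ≈ -206.60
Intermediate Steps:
W(p, I) = -4*I (W(p, I) = (2*I)*(-2) = -4*I)
L = -185/93 (L = -2 + 1/(3*(23 + 8)) = -2 + (⅓)/31 = -2 + (⅓)*(1/31) = -2 + 1/93 = -185/93 ≈ -1.9892)
b(f) = -185/93
q + b(W(-1, -4)*2 - 2)*223 = 237 - 185/93*223 = 237 - 41255/93 = -19214/93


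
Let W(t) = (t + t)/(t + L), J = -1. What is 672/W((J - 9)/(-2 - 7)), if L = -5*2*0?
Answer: 336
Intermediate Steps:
L = 0 (L = -10*0 = 0)
W(t) = 2 (W(t) = (t + t)/(t + 0) = (2*t)/t = 2)
672/W((J - 9)/(-2 - 7)) = 672/2 = 672*(½) = 336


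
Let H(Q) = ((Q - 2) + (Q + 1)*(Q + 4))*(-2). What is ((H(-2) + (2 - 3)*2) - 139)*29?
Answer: -3741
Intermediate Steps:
H(Q) = 4 - 2*Q - 2*(1 + Q)*(4 + Q) (H(Q) = ((-2 + Q) + (1 + Q)*(4 + Q))*(-2) = (-2 + Q + (1 + Q)*(4 + Q))*(-2) = 4 - 2*Q - 2*(1 + Q)*(4 + Q))
((H(-2) + (2 - 3)*2) - 139)*29 = (((-4 - 12*(-2) - 2*(-2)**2) + (2 - 3)*2) - 139)*29 = (((-4 + 24 - 2*4) - 1*2) - 139)*29 = (((-4 + 24 - 8) - 2) - 139)*29 = ((12 - 2) - 139)*29 = (10 - 139)*29 = -129*29 = -3741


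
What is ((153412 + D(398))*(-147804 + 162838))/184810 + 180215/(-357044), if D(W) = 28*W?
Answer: 441635154164813/32992650820 ≈ 13386.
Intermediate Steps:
((153412 + D(398))*(-147804 + 162838))/184810 + 180215/(-357044) = ((153412 + 28*398)*(-147804 + 162838))/184810 + 180215/(-357044) = ((153412 + 11144)*15034)*(1/184810) + 180215*(-1/357044) = (164556*15034)*(1/184810) - 180215/357044 = 2473934904*(1/184810) - 180215/357044 = 1236967452/92405 - 180215/357044 = 441635154164813/32992650820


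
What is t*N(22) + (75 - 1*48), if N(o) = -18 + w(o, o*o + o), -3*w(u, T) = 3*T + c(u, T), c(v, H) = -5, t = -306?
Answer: 159861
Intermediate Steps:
w(u, T) = 5/3 - T (w(u, T) = -(3*T - 5)/3 = -(-5 + 3*T)/3 = 5/3 - T)
N(o) = -49/3 - o - o² (N(o) = -18 + (5/3 - (o*o + o)) = -18 + (5/3 - (o² + o)) = -18 + (5/3 - (o + o²)) = -18 + (5/3 + (-o - o²)) = -18 + (5/3 - o - o²) = -49/3 - o - o²)
t*N(22) + (75 - 1*48) = -306*(-49/3 - 1*22 - 1*22²) + (75 - 1*48) = -306*(-49/3 - 22 - 1*484) + (75 - 48) = -306*(-49/3 - 22 - 484) + 27 = -306*(-1567/3) + 27 = 159834 + 27 = 159861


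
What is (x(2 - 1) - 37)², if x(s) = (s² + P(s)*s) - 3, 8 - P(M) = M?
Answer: 1024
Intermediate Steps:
P(M) = 8 - M
x(s) = -3 + s² + s*(8 - s) (x(s) = (s² + (8 - s)*s) - 3 = (s² + s*(8 - s)) - 3 = -3 + s² + s*(8 - s))
(x(2 - 1) - 37)² = ((-3 + 8*(2 - 1)) - 37)² = ((-3 + 8*1) - 37)² = ((-3 + 8) - 37)² = (5 - 37)² = (-32)² = 1024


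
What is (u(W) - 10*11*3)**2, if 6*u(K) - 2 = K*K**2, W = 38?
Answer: 699443809/9 ≈ 7.7716e+7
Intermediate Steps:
u(K) = 1/3 + K**3/6 (u(K) = 1/3 + (K*K**2)/6 = 1/3 + K**3/6)
(u(W) - 10*11*3)**2 = ((1/3 + (1/6)*38**3) - 10*11*3)**2 = ((1/3 + (1/6)*54872) - 110*3)**2 = ((1/3 + 27436/3) - 330)**2 = (27437/3 - 330)**2 = (26447/3)**2 = 699443809/9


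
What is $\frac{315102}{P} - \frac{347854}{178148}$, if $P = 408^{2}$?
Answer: $- \frac{73765715}{1235634528} \approx -0.059699$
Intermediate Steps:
$P = 166464$
$\frac{315102}{P} - \frac{347854}{178148} = \frac{315102}{166464} - \frac{347854}{178148} = 315102 \cdot \frac{1}{166464} - \frac{173927}{89074} = \frac{52517}{27744} - \frac{173927}{89074} = - \frac{73765715}{1235634528}$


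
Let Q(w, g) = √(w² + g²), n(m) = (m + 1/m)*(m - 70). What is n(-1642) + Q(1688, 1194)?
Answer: 2307917240/821 + 2*√1068745 ≈ 2.8132e+6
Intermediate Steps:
n(m) = (-70 + m)*(m + 1/m) (n(m) = (m + 1/m)*(-70 + m) = (-70 + m)*(m + 1/m))
Q(w, g) = √(g² + w²)
n(-1642) + Q(1688, 1194) = (1 + (-1642)² - 70*(-1642) - 70/(-1642)) + √(1194² + 1688²) = (1 + 2696164 + 114940 - 70*(-1/1642)) + √(1425636 + 2849344) = (1 + 2696164 + 114940 + 35/821) + √4274980 = 2307917240/821 + 2*√1068745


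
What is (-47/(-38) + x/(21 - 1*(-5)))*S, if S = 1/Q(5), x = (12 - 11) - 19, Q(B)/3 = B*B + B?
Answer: 269/44460 ≈ 0.0060504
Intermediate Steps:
Q(B) = 3*B + 3*B**2 (Q(B) = 3*(B*B + B) = 3*(B**2 + B) = 3*(B + B**2) = 3*B + 3*B**2)
x = -18 (x = 1 - 19 = -18)
S = 1/90 (S = 1/(3*5*(1 + 5)) = 1/(3*5*6) = 1/90 ≈ 0.011111)
(-47/(-38) + x/(21 - 1*(-5)))*S = (-47/(-38) - 18/(21 - 1*(-5)))*(1/90) = (-47*(-1/38) - 18/(21 + 5))*(1/90) = (47/38 - 18/26)*(1/90) = (47/38 - 18*1/26)*(1/90) = (47/38 - 9/13)*(1/90) = (269/494)*(1/90) = 269/44460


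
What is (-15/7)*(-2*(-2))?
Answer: -60/7 ≈ -8.5714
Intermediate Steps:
(-15/7)*(-2*(-2)) = ((⅐)*(-15))*4 = -15/7*4 = -60/7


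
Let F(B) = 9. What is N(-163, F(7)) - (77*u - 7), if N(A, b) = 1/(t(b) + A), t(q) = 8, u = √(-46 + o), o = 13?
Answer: 1084/155 - 77*I*√33 ≈ 6.9935 - 442.33*I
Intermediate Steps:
u = I*√33 (u = √(-46 + 13) = √(-33) = I*√33 ≈ 5.7446*I)
N(A, b) = 1/(8 + A)
N(-163, F(7)) - (77*u - 7) = 1/(8 - 163) - (77*(I*√33) - 7) = 1/(-155) - (77*I*√33 - 7) = -1/155 - (-7 + 77*I*√33) = -1/155 + (7 - 77*I*√33) = 1084/155 - 77*I*√33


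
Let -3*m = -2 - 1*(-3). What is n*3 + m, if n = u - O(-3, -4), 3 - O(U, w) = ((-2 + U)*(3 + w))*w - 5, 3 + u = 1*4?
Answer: -244/3 ≈ -81.333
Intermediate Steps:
u = 1 (u = -3 + 1*4 = -3 + 4 = 1)
O(U, w) = 8 - w*(-2 + U)*(3 + w) (O(U, w) = 3 - (((-2 + U)*(3 + w))*w - 5) = 3 - (w*(-2 + U)*(3 + w) - 5) = 3 - (-5 + w*(-2 + U)*(3 + w)) = 3 + (5 - w*(-2 + U)*(3 + w)) = 8 - w*(-2 + U)*(3 + w))
m = -1/3 (m = -(-2 - 1*(-3))/3 = -(-2 + 3)/3 = -1/3*1 = -1/3 ≈ -0.33333)
n = -27 (n = 1 - (8 + 2*(-4)**2 + 6*(-4) - 1*(-3)*(-4)**2 - 3*(-3)*(-4)) = 1 - (8 + 2*16 - 24 - 1*(-3)*16 - 36) = 1 - (8 + 32 - 24 + 48 - 36) = 1 - 1*28 = 1 - 28 = -27)
n*3 + m = -27*3 - 1/3 = -81 - 1/3 = -244/3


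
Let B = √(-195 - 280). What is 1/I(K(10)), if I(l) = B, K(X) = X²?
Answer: -I*√19/95 ≈ -0.045883*I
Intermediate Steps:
B = 5*I*√19 (B = √(-475) = 5*I*√19 ≈ 21.794*I)
I(l) = 5*I*√19
1/I(K(10)) = 1/(5*I*√19) = -I*√19/95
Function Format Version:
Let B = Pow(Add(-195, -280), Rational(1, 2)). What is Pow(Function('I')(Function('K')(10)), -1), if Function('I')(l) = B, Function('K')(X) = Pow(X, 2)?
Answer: Mul(Rational(-1, 95), I, Pow(19, Rational(1, 2))) ≈ Mul(-0.045883, I)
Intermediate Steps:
B = Mul(5, I, Pow(19, Rational(1, 2))) (B = Pow(-475, Rational(1, 2)) = Mul(5, I, Pow(19, Rational(1, 2))) ≈ Mul(21.794, I))
Function('I')(l) = Mul(5, I, Pow(19, Rational(1, 2)))
Pow(Function('I')(Function('K')(10)), -1) = Pow(Mul(5, I, Pow(19, Rational(1, 2))), -1) = Mul(Rational(-1, 95), I, Pow(19, Rational(1, 2)))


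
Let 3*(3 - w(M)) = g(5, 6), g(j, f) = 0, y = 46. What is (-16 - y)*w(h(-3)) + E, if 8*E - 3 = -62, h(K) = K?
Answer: -1547/8 ≈ -193.38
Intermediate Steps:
w(M) = 3 (w(M) = 3 - ⅓*0 = 3 + 0 = 3)
E = -59/8 (E = 3/8 + (⅛)*(-62) = 3/8 - 31/4 = -59/8 ≈ -7.3750)
(-16 - y)*w(h(-3)) + E = (-16 - 1*46)*3 - 59/8 = (-16 - 46)*3 - 59/8 = -62*3 - 59/8 = -186 - 59/8 = -1547/8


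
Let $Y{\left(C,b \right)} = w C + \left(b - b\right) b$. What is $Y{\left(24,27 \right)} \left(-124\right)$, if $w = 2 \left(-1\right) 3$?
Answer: $17856$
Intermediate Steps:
$w = -6$ ($w = \left(-2\right) 3 = -6$)
$Y{\left(C,b \right)} = - 6 C$ ($Y{\left(C,b \right)} = - 6 C + \left(b - b\right) b = - 6 C + 0 b = - 6 C + 0 = - 6 C$)
$Y{\left(24,27 \right)} \left(-124\right) = \left(-6\right) 24 \left(-124\right) = \left(-144\right) \left(-124\right) = 17856$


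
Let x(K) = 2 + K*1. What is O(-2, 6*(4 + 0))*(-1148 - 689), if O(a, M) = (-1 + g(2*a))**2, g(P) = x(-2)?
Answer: -1837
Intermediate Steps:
x(K) = 2 + K
g(P) = 0 (g(P) = 2 - 2 = 0)
O(a, M) = 1 (O(a, M) = (-1 + 0)**2 = (-1)**2 = 1)
O(-2, 6*(4 + 0))*(-1148 - 689) = 1*(-1148 - 689) = 1*(-1837) = -1837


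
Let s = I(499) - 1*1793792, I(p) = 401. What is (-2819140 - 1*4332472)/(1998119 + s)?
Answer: -1787903/51182 ≈ -34.932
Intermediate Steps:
s = -1793391 (s = 401 - 1*1793792 = 401 - 1793792 = -1793391)
(-2819140 - 1*4332472)/(1998119 + s) = (-2819140 - 1*4332472)/(1998119 - 1793391) = (-2819140 - 4332472)/204728 = -7151612*1/204728 = -1787903/51182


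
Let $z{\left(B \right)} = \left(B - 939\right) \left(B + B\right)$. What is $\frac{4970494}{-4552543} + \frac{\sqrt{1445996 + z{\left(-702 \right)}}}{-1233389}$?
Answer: $- \frac{4970494}{4552543} - \frac{2 \sqrt{937490}}{1233389} \approx -1.0934$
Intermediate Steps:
$z{\left(B \right)} = 2 B \left(-939 + B\right)$ ($z{\left(B \right)} = \left(-939 + B\right) 2 B = 2 B \left(-939 + B\right)$)
$\frac{4970494}{-4552543} + \frac{\sqrt{1445996 + z{\left(-702 \right)}}}{-1233389} = \frac{4970494}{-4552543} + \frac{\sqrt{1445996 + 2 \left(-702\right) \left(-939 - 702\right)}}{-1233389} = 4970494 \left(- \frac{1}{4552543}\right) + \sqrt{1445996 + 2 \left(-702\right) \left(-1641\right)} \left(- \frac{1}{1233389}\right) = - \frac{4970494}{4552543} + \sqrt{1445996 + 2303964} \left(- \frac{1}{1233389}\right) = - \frac{4970494}{4552543} + \sqrt{3749960} \left(- \frac{1}{1233389}\right) = - \frac{4970494}{4552543} + 2 \sqrt{937490} \left(- \frac{1}{1233389}\right) = - \frac{4970494}{4552543} - \frac{2 \sqrt{937490}}{1233389}$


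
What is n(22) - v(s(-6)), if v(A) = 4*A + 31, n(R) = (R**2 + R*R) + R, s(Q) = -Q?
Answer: 935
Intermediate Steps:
n(R) = R + 2*R**2 (n(R) = (R**2 + R**2) + R = 2*R**2 + R = R + 2*R**2)
v(A) = 31 + 4*A
n(22) - v(s(-6)) = 22*(1 + 2*22) - (31 + 4*(-1*(-6))) = 22*(1 + 44) - (31 + 4*6) = 22*45 - (31 + 24) = 990 - 1*55 = 990 - 55 = 935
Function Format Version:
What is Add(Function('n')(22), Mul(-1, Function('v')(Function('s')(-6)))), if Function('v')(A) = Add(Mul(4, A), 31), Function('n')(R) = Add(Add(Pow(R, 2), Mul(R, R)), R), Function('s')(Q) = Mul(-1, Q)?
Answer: 935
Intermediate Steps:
Function('n')(R) = Add(R, Mul(2, Pow(R, 2))) (Function('n')(R) = Add(Add(Pow(R, 2), Pow(R, 2)), R) = Add(Mul(2, Pow(R, 2)), R) = Add(R, Mul(2, Pow(R, 2))))
Function('v')(A) = Add(31, Mul(4, A))
Add(Function('n')(22), Mul(-1, Function('v')(Function('s')(-6)))) = Add(Mul(22, Add(1, Mul(2, 22))), Mul(-1, Add(31, Mul(4, Mul(-1, -6))))) = Add(Mul(22, Add(1, 44)), Mul(-1, Add(31, Mul(4, 6)))) = Add(Mul(22, 45), Mul(-1, Add(31, 24))) = Add(990, Mul(-1, 55)) = Add(990, -55) = 935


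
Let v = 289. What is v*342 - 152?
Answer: 98686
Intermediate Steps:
v*342 - 152 = 289*342 - 152 = 98838 - 152 = 98686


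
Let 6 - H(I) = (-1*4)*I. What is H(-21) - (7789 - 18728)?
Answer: 10861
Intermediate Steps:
H(I) = 6 + 4*I (H(I) = 6 - (-1*4)*I = 6 - (-4)*I = 6 + 4*I)
H(-21) - (7789 - 18728) = (6 + 4*(-21)) - (7789 - 18728) = (6 - 84) - 1*(-10939) = -78 + 10939 = 10861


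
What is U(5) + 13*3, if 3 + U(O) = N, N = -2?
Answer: 34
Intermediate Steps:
U(O) = -5 (U(O) = -3 - 2 = -5)
U(5) + 13*3 = -5 + 13*3 = -5 + 39 = 34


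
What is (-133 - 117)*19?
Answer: -4750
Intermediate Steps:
(-133 - 117)*19 = -250*19 = -4750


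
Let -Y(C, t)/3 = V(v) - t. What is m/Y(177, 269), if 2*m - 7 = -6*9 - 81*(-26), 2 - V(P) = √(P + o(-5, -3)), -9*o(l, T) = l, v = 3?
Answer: 1649259/1283138 - 4118*√2/641569 ≈ 1.2763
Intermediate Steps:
o(l, T) = -l/9
V(P) = 2 - √(5/9 + P) (V(P) = 2 - √(P - ⅑*(-5)) = 2 - √(P + 5/9) = 2 - √(5/9 + P))
m = 2059/2 (m = 7/2 + (-6*9 - 81*(-26))/2 = 7/2 + (-54 + 2106)/2 = 7/2 + (½)*2052 = 7/2 + 1026 = 2059/2 ≈ 1029.5)
Y(C, t) = -6 + 3*t + 4*√2 (Y(C, t) = -3*((2 - √(5 + 9*3)/3) - t) = -3*((2 - √(5 + 27)/3) - t) = -3*((2 - 4*√2/3) - t) = -3*(2 - t - 4*√2/3) = -6 + 3*t + 4*√2)
m/Y(177, 269) = 2059/(2*(-6 + 3*269 + 4*√2)) = 2059/(2*(-6 + 807 + 4*√2)) = 2059/(2*(801 + 4*√2))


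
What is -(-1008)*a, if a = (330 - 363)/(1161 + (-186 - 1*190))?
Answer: -33264/785 ≈ -42.375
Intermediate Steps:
a = -33/785 (a = -33/(1161 + (-186 - 190)) = -33/(1161 - 376) = -33/785 ≈ -0.042038)
-(-1008)*a = -(-1008)*(-33)/785 = -2*16632/785 = -33264/785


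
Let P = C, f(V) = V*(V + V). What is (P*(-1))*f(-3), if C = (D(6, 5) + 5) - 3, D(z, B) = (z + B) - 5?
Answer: -144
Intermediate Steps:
f(V) = 2*V**2 (f(V) = V*(2*V) = 2*V**2)
D(z, B) = -5 + B + z (D(z, B) = (B + z) - 5 = -5 + B + z)
C = 8 (C = ((-5 + 5 + 6) + 5) - 3 = (6 + 5) - 3 = 11 - 3 = 8)
P = 8
(P*(-1))*f(-3) = (8*(-1))*(2*(-3)**2) = -16*9 = -8*18 = -144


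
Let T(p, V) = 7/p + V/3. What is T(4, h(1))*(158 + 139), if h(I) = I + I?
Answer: 2871/4 ≈ 717.75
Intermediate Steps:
h(I) = 2*I
T(p, V) = 7/p + V/3 (T(p, V) = 7/p + V*(⅓) = 7/p + V/3)
T(4, h(1))*(158 + 139) = (7/4 + (2*1)/3)*(158 + 139) = (7*(¼) + (⅓)*2)*297 = (7/4 + ⅔)*297 = (29/12)*297 = 2871/4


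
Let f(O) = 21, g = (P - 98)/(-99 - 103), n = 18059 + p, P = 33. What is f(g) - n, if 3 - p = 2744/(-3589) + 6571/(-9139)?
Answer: -15994354958/886483 ≈ -18042.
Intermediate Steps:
p = 3974604/886483 (p = 3 - (2744/(-3589) + 6571/(-9139)) = 3 - (2744*(-1/3589) + 6571*(-1/9139)) = 3 - (-2744/3589 - 6571/9139) = 3 - 1*(-1315155/886483) = 3 + 1315155/886483 = 3974604/886483 ≈ 4.4836)
n = 16012971101/886483 (n = 18059 + 3974604/886483 = 16012971101/886483 ≈ 18063.)
g = 65/202 (g = (33 - 98)/(-99 - 103) = -65/(-202) = -65*(-1/202) = 65/202 ≈ 0.32178)
f(g) - n = 21 - 1*16012971101/886483 = 21 - 16012971101/886483 = -15994354958/886483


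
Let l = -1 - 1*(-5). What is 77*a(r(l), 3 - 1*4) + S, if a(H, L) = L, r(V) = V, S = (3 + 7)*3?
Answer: -47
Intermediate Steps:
l = 4 (l = -1 + 5 = 4)
S = 30 (S = 10*3 = 30)
77*a(r(l), 3 - 1*4) + S = 77*(3 - 1*4) + 30 = 77*(3 - 4) + 30 = 77*(-1) + 30 = -77 + 30 = -47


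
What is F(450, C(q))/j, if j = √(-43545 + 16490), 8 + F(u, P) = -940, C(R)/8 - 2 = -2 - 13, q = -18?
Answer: 948*I*√27055/27055 ≈ 5.7635*I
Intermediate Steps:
C(R) = -104 (C(R) = 16 + 8*(-2 - 13) = 16 + 8*(-15) = 16 - 120 = -104)
F(u, P) = -948 (F(u, P) = -8 - 940 = -948)
j = I*√27055 (j = √(-27055) = I*√27055 ≈ 164.48*I)
F(450, C(q))/j = -948*(-I*√27055/27055) = -(-948)*I*√27055/27055 = 948*I*√27055/27055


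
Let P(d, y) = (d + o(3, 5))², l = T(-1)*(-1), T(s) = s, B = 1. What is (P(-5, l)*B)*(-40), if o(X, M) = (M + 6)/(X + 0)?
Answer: -640/9 ≈ -71.111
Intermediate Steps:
o(X, M) = (6 + M)/X
l = 1 (l = -1*(-1) = 1)
P(d, y) = (11/3 + d)² (P(d, y) = (d + (6 + 5)/3)² = (d + (⅓)*11)² = (d + 11/3)² = (11/3 + d)²)
(P(-5, l)*B)*(-40) = (((11 + 3*(-5))²/9)*1)*(-40) = (((11 - 15)²/9)*1)*(-40) = (((⅑)*(-4)²)*1)*(-40) = (((⅑)*16)*1)*(-40) = ((16/9)*1)*(-40) = (16/9)*(-40) = -640/9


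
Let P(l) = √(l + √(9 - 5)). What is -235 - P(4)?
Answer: -235 - √6 ≈ -237.45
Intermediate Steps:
P(l) = √(2 + l) (P(l) = √(l + √4) = √(l + 2) = √(2 + l))
-235 - P(4) = -235 - √(2 + 4) = -235 - √6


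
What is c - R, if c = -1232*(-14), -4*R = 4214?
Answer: 36603/2 ≈ 18302.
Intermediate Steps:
R = -2107/2 (R = -¼*4214 = -2107/2 ≈ -1053.5)
c = 17248
c - R = 17248 - 1*(-2107/2) = 17248 + 2107/2 = 36603/2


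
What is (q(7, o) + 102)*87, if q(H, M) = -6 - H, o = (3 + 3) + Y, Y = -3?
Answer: 7743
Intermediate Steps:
o = 3 (o = (3 + 3) - 3 = 6 - 3 = 3)
(q(7, o) + 102)*87 = ((-6 - 1*7) + 102)*87 = ((-6 - 7) + 102)*87 = (-13 + 102)*87 = 89*87 = 7743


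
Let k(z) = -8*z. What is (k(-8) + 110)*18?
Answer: 3132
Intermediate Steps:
(k(-8) + 110)*18 = (-8*(-8) + 110)*18 = (64 + 110)*18 = 174*18 = 3132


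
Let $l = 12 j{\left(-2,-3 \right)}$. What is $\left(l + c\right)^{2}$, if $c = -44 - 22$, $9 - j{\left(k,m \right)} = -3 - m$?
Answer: $1764$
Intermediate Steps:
$j{\left(k,m \right)} = 12 + m$ ($j{\left(k,m \right)} = 9 - \left(-3 - m\right) = 9 + \left(3 + m\right) = 12 + m$)
$c = -66$
$l = 108$ ($l = 12 \left(12 - 3\right) = 12 \cdot 9 = 108$)
$\left(l + c\right)^{2} = \left(108 - 66\right)^{2} = 42^{2} = 1764$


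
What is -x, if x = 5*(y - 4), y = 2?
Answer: 10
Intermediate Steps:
x = -10 (x = 5*(2 - 4) = 5*(-2) = -10)
-x = -1*(-10) = 10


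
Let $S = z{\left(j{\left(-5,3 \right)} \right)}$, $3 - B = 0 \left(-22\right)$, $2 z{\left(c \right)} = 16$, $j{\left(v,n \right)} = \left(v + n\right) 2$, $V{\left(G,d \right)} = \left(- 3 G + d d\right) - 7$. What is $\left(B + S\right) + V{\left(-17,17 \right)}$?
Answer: $344$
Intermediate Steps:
$V{\left(G,d \right)} = -7 + d^{2} - 3 G$ ($V{\left(G,d \right)} = \left(- 3 G + d^{2}\right) - 7 = \left(d^{2} - 3 G\right) - 7 = -7 + d^{2} - 3 G$)
$j{\left(v,n \right)} = 2 n + 2 v$ ($j{\left(v,n \right)} = \left(n + v\right) 2 = 2 n + 2 v$)
$z{\left(c \right)} = 8$ ($z{\left(c \right)} = \frac{1}{2} \cdot 16 = 8$)
$B = 3$ ($B = 3 - 0 \left(-22\right) = 3 - 0 = 3 + 0 = 3$)
$S = 8$
$\left(B + S\right) + V{\left(-17,17 \right)} = \left(3 + 8\right) - \left(-44 - 289\right) = 11 + \left(-7 + 289 + 51\right) = 11 + 333 = 344$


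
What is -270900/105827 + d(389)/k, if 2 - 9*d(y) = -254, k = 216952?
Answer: -66115447436/25829301717 ≈ -2.5597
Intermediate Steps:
d(y) = 256/9 (d(y) = 2/9 - ⅑*(-254) = 2/9 + 254/9 = 256/9)
-270900/105827 + d(389)/k = -270900/105827 + (256/9)/216952 = -270900*1/105827 + (256/9)*(1/216952) = -270900/105827 + 32/244071 = -66115447436/25829301717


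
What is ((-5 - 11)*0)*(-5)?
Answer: 0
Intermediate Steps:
((-5 - 11)*0)*(-5) = -16*0*(-5) = 0*(-5) = 0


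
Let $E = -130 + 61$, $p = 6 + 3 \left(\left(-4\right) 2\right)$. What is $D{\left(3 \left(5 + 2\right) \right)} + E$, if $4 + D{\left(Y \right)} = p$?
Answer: $-91$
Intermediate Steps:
$p = -18$ ($p = 6 + 3 \left(-8\right) = 6 - 24 = -18$)
$D{\left(Y \right)} = -22$ ($D{\left(Y \right)} = -4 - 18 = -22$)
$E = -69$
$D{\left(3 \left(5 + 2\right) \right)} + E = -22 - 69 = -91$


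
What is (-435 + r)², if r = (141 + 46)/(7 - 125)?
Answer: 2654001289/13924 ≈ 1.9061e+5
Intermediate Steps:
r = -187/118 (r = 187/(-118) = 187*(-1/118) = -187/118 ≈ -1.5847)
(-435 + r)² = (-435 - 187/118)² = (-51517/118)² = 2654001289/13924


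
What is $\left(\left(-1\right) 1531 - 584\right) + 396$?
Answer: $-1719$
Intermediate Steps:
$\left(\left(-1\right) 1531 - 584\right) + 396 = \left(-1531 - 584\right) + 396 = -2115 + 396 = -1719$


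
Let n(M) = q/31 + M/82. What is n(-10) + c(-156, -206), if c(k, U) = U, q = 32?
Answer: -260669/1271 ≈ -205.09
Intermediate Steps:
n(M) = 32/31 + M/82
n(-10) + c(-156, -206) = (32/31 + (1/82)*(-10)) - 206 = (32/31 - 5/41) - 206 = 1157/1271 - 206 = -260669/1271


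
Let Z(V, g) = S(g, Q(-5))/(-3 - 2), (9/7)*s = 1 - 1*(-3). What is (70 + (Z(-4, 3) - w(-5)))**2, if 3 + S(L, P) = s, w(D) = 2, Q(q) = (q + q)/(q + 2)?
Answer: 9357481/2025 ≈ 4621.0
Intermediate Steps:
s = 28/9 (s = 7*(1 - 1*(-3))/9 = 7*(1 + 3)/9 = (7/9)*4 = 28/9 ≈ 3.1111)
Q(q) = 2*q/(2 + q) (Q(q) = (2*q)/(2 + q) = 2*q/(2 + q))
S(L, P) = 1/9 (S(L, P) = -3 + 28/9 = 1/9)
Z(V, g) = -1/45 (Z(V, g) = 1/(9*(-3 - 2)) = (1/9)/(-5) = (1/9)*(-1/5) = -1/45)
(70 + (Z(-4, 3) - w(-5)))**2 = (70 + (-1/45 - 1*2))**2 = (70 + (-1/45 - 2))**2 = (70 - 91/45)**2 = (3059/45)**2 = 9357481/2025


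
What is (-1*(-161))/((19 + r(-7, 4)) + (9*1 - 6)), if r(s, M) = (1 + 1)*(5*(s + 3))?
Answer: -161/18 ≈ -8.9444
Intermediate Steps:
r(s, M) = 30 + 10*s (r(s, M) = 2*(5*(3 + s)) = 2*(15 + 5*s) = 30 + 10*s)
(-1*(-161))/((19 + r(-7, 4)) + (9*1 - 6)) = (-1*(-161))/((19 + (30 + 10*(-7))) + (9*1 - 6)) = 161/((19 + (30 - 70)) + (9 - 6)) = 161/((19 - 40) + 3) = 161/(-21 + 3) = 161/(-18) = 161*(-1/18) = -161/18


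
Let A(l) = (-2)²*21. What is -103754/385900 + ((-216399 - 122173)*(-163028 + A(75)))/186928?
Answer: 665294321922609/2254234850 ≈ 2.9513e+5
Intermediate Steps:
A(l) = 84 (A(l) = 4*21 = 84)
-103754/385900 + ((-216399 - 122173)*(-163028 + A(75)))/186928 = -103754/385900 + ((-216399 - 122173)*(-163028 + 84))/186928 = -103754*1/385900 - 338572*(-162944)*(1/186928) = -51877/192950 + 55168275968*(1/186928) = -51877/192950 + 3448017248/11683 = 665294321922609/2254234850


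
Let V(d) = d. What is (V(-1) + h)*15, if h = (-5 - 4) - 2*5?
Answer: -300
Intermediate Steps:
h = -19 (h = -9 - 10 = -19)
(V(-1) + h)*15 = (-1 - 19)*15 = -20*15 = -300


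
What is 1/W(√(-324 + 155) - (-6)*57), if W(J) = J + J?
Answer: 171/117133 - 13*I/234266 ≈ 0.0014599 - 5.5492e-5*I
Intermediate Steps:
W(J) = 2*J
1/W(√(-324 + 155) - (-6)*57) = 1/(2*(√(-324 + 155) - (-6)*57)) = 1/(2*(√(-169) - 1*(-342))) = 1/(2*(13*I + 342)) = 1/(2*(342 + 13*I)) = 1/(684 + 26*I) = (684 - 26*I)/468532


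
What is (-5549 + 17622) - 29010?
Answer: -16937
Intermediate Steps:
(-5549 + 17622) - 29010 = 12073 - 29010 = -16937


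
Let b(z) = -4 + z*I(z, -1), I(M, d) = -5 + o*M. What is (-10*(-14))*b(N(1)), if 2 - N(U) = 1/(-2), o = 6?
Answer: 2940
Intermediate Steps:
N(U) = 5/2 (N(U) = 2 - 1/(-2) = 2 - 1*(-½) = 2 + ½ = 5/2)
I(M, d) = -5 + 6*M
b(z) = -4 + z*(-5 + 6*z)
(-10*(-14))*b(N(1)) = (-10*(-14))*(-4 + 5*(-5 + 6*(5/2))/2) = 140*(-4 + 5*(-5 + 15)/2) = 140*(-4 + (5/2)*10) = 140*(-4 + 25) = 140*21 = 2940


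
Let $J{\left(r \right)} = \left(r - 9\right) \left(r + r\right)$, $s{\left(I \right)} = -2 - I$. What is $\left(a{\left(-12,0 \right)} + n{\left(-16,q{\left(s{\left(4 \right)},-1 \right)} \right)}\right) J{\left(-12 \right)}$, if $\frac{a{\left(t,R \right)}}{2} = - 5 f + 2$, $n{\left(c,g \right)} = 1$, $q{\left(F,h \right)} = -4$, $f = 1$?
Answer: $-2520$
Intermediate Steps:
$a{\left(t,R \right)} = -6$ ($a{\left(t,R \right)} = 2 \left(\left(-5\right) 1 + 2\right) = 2 \left(-5 + 2\right) = 2 \left(-3\right) = -6$)
$J{\left(r \right)} = 2 r \left(-9 + r\right)$ ($J{\left(r \right)} = \left(-9 + r\right) 2 r = 2 r \left(-9 + r\right)$)
$\left(a{\left(-12,0 \right)} + n{\left(-16,q{\left(s{\left(4 \right)},-1 \right)} \right)}\right) J{\left(-12 \right)} = \left(-6 + 1\right) 2 \left(-12\right) \left(-9 - 12\right) = - 5 \cdot 2 \left(-12\right) \left(-21\right) = \left(-5\right) 504 = -2520$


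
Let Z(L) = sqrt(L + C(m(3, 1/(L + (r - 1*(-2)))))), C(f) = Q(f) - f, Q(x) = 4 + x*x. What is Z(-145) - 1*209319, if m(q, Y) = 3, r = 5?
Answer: -209319 + 3*I*sqrt(15) ≈ -2.0932e+5 + 11.619*I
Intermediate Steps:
Q(x) = 4 + x**2
C(f) = 4 + f**2 - f (C(f) = (4 + f**2) - f = 4 + f**2 - f)
Z(L) = sqrt(10 + L) (Z(L) = sqrt(L + (4 + 3**2 - 1*3)) = sqrt(L + (4 + 9 - 3)) = sqrt(L + 10) = sqrt(10 + L))
Z(-145) - 1*209319 = sqrt(10 - 145) - 1*209319 = sqrt(-135) - 209319 = 3*I*sqrt(15) - 209319 = -209319 + 3*I*sqrt(15)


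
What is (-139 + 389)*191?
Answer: 47750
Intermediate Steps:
(-139 + 389)*191 = 250*191 = 47750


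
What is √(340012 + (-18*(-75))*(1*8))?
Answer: 2*√87703 ≈ 592.29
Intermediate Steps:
√(340012 + (-18*(-75))*(1*8)) = √(340012 + 1350*8) = √(340012 + 10800) = √350812 = 2*√87703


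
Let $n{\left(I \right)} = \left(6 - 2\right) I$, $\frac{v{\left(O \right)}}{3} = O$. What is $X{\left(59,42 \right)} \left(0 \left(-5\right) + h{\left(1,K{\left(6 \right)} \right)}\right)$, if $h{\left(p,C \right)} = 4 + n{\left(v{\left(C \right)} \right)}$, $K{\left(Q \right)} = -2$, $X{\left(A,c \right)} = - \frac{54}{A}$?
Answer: $\frac{1080}{59} \approx 18.305$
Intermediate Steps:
$v{\left(O \right)} = 3 O$
$n{\left(I \right)} = 4 I$
$h{\left(p,C \right)} = 4 + 12 C$ ($h{\left(p,C \right)} = 4 + 4 \cdot 3 C = 4 + 12 C$)
$X{\left(59,42 \right)} \left(0 \left(-5\right) + h{\left(1,K{\left(6 \right)} \right)}\right) = - \frac{54}{59} \left(0 \left(-5\right) + \left(4 + 12 \left(-2\right)\right)\right) = \left(-54\right) \frac{1}{59} \left(0 + \left(4 - 24\right)\right) = - \frac{54 \left(0 - 20\right)}{59} = \left(- \frac{54}{59}\right) \left(-20\right) = \frac{1080}{59}$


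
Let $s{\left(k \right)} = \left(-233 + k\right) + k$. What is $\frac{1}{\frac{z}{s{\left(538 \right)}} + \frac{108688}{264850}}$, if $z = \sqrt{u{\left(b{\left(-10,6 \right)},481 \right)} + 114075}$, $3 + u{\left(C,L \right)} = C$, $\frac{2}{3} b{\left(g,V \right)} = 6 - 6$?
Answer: $\frac{213091188051075}{4097025014711} - \frac{34494060689375 \sqrt{582}}{16388100058844} \approx 1.233$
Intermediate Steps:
$b{\left(g,V \right)} = 0$ ($b{\left(g,V \right)} = \frac{3 \left(6 - 6\right)}{2} = \frac{3}{2} \cdot 0 = 0$)
$u{\left(C,L \right)} = -3 + C$
$z = 14 \sqrt{582}$ ($z = \sqrt{\left(-3 + 0\right) + 114075} = \sqrt{-3 + 114075} = \sqrt{114072} = 14 \sqrt{582} \approx 337.75$)
$s{\left(k \right)} = -233 + 2 k$
$\frac{1}{\frac{z}{s{\left(538 \right)}} + \frac{108688}{264850}} = \frac{1}{\frac{14 \sqrt{582}}{-233 + 2 \cdot 538} + \frac{108688}{264850}} = \frac{1}{\frac{14 \sqrt{582}}{-233 + 1076} + 108688 \cdot \frac{1}{264850}} = \frac{1}{\frac{14 \sqrt{582}}{843} + \frac{54344}{132425}} = \frac{1}{\frac{54344}{132425} + \frac{14 \sqrt{582}}{843}}$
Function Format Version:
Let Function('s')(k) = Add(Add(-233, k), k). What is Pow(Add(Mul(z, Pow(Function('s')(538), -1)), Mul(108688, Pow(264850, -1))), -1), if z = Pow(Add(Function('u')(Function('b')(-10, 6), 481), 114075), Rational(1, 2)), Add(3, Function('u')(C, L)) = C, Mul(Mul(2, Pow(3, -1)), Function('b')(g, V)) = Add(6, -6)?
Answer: Add(Rational(213091188051075, 4097025014711), Mul(Rational(-34494060689375, 16388100058844), Pow(582, Rational(1, 2)))) ≈ 1.2330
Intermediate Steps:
Function('b')(g, V) = 0 (Function('b')(g, V) = Mul(Rational(3, 2), Add(6, -6)) = Mul(Rational(3, 2), 0) = 0)
Function('u')(C, L) = Add(-3, C)
z = Mul(14, Pow(582, Rational(1, 2))) (z = Pow(Add(Add(-3, 0), 114075), Rational(1, 2)) = Pow(Add(-3, 114075), Rational(1, 2)) = Pow(114072, Rational(1, 2)) = Mul(14, Pow(582, Rational(1, 2))) ≈ 337.75)
Function('s')(k) = Add(-233, Mul(2, k))
Pow(Add(Mul(z, Pow(Function('s')(538), -1)), Mul(108688, Pow(264850, -1))), -1) = Pow(Add(Mul(Mul(14, Pow(582, Rational(1, 2))), Pow(Add(-233, Mul(2, 538)), -1)), Mul(108688, Pow(264850, -1))), -1) = Pow(Add(Mul(Mul(14, Pow(582, Rational(1, 2))), Pow(Add(-233, 1076), -1)), Mul(108688, Rational(1, 264850))), -1) = Pow(Add(Mul(Mul(14, Pow(582, Rational(1, 2))), Pow(843, -1)), Rational(54344, 132425)), -1) = Pow(Add(Mul(Mul(14, Pow(582, Rational(1, 2))), Rational(1, 843)), Rational(54344, 132425)), -1) = Pow(Add(Mul(Rational(14, 843), Pow(582, Rational(1, 2))), Rational(54344, 132425)), -1) = Pow(Add(Rational(54344, 132425), Mul(Rational(14, 843), Pow(582, Rational(1, 2)))), -1)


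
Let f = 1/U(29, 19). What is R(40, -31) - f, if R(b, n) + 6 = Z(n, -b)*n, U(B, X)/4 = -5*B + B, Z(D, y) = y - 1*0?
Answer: 572577/464 ≈ 1234.0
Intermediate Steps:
Z(D, y) = y (Z(D, y) = y + 0 = y)
U(B, X) = -16*B (U(B, X) = 4*(-5*B + B) = 4*(-4*B) = -16*B)
R(b, n) = -6 - b*n (R(b, n) = -6 + (-b)*n = -6 - b*n)
f = -1/464 (f = 1/(-16*29) = 1/(-464) = -1/464 ≈ -0.0021552)
R(40, -31) - f = (-6 - 1*40*(-31)) - 1*(-1/464) = (-6 + 1240) + 1/464 = 1234 + 1/464 = 572577/464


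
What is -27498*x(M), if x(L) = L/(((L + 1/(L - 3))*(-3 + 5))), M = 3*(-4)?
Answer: -2474820/181 ≈ -13673.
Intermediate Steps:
M = -12
x(L) = L/(2*L + 2/(-3 + L)) (x(L) = L/(((L + 1/(-3 + L))*2)) = L/(2*L + 2/(-3 + L)))
-27498*x(M) = -13749*(-12)*(-3 - 12)/(1 + (-12)² - 3*(-12)) = -13749*(-12)*(-15)/(1 + 144 + 36) = -13749*(-12)*(-15)/181 = -27498*90/181 = -2474820/181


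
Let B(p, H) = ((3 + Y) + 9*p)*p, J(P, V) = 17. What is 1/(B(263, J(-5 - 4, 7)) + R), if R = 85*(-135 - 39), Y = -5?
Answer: 1/607205 ≈ 1.6469e-6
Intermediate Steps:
B(p, H) = p*(-2 + 9*p) (B(p, H) = ((3 - 5) + 9*p)*p = (-2 + 9*p)*p = p*(-2 + 9*p))
R = -14790 (R = 85*(-174) = -14790)
1/(B(263, J(-5 - 4, 7)) + R) = 1/(263*(-2 + 9*263) - 14790) = 1/(263*(-2 + 2367) - 14790) = 1/(263*2365 - 14790) = 1/(621995 - 14790) = 1/607205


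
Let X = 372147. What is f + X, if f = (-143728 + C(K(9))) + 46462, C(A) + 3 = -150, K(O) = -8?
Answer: 274728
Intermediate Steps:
C(A) = -153 (C(A) = -3 - 150 = -153)
f = -97419 (f = (-143728 - 153) + 46462 = -143881 + 46462 = -97419)
f + X = -97419 + 372147 = 274728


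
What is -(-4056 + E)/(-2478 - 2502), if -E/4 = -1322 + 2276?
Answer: -656/415 ≈ -1.5807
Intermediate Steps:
E = -3816 (E = -4*(-1322 + 2276) = -4*954 = -3816)
-(-4056 + E)/(-2478 - 2502) = -(-4056 - 3816)/(-2478 - 2502) = -(-7872)/(-4980) = -(-7872)*(-1)/4980 = -1*656/415 = -656/415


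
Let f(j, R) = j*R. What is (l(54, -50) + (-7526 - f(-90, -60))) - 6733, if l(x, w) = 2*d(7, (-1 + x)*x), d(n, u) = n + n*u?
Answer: 20423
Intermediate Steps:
f(j, R) = R*j
l(x, w) = 14 + 14*x*(-1 + x) (l(x, w) = 2*(7*(1 + (-1 + x)*x)) = 2*(7*(1 + x*(-1 + x))) = 2*(7 + 7*x*(-1 + x)) = 14 + 14*x*(-1 + x))
(l(54, -50) + (-7526 - f(-90, -60))) - 6733 = ((14 + 14*54*(-1 + 54)) + (-7526 - (-60)*(-90))) - 6733 = ((14 + 14*54*53) + (-7526 - 1*5400)) - 6733 = ((14 + 40068) + (-7526 - 5400)) - 6733 = (40082 - 12926) - 6733 = 27156 - 6733 = 20423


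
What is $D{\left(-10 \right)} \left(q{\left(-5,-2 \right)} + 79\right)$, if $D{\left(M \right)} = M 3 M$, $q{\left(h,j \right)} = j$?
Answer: $23100$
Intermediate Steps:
$D{\left(M \right)} = 3 M^{2}$ ($D{\left(M \right)} = 3 M M = 3 M^{2}$)
$D{\left(-10 \right)} \left(q{\left(-5,-2 \right)} + 79\right) = 3 \left(-10\right)^{2} \left(-2 + 79\right) = 3 \cdot 100 \cdot 77 = 300 \cdot 77 = 23100$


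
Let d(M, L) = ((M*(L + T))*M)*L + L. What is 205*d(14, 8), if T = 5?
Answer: 4180360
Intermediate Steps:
d(M, L) = L + L*M²*(5 + L) (d(M, L) = ((M*(L + 5))*M)*L + L = ((M*(5 + L))*M)*L + L = (M²*(5 + L))*L + L = L*M²*(5 + L) + L = L + L*M²*(5 + L))
205*d(14, 8) = 205*(8*(1 + 5*14² + 8*14²)) = 205*(8*(1 + 5*196 + 8*196)) = 205*(8*(1 + 980 + 1568)) = 205*(8*2549) = 205*20392 = 4180360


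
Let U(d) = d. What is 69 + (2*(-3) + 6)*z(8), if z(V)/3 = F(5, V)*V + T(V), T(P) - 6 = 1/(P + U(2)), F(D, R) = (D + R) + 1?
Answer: 69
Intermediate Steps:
F(D, R) = 1 + D + R
T(P) = 6 + 1/(2 + P) (T(P) = 6 + 1/(P + 2) = 6 + 1/(2 + P))
z(V) = 3*V*(6 + V) + 3*(13 + 6*V)/(2 + V) (z(V) = 3*((1 + 5 + V)*V + (13 + 6*V)/(2 + V)) = 3*((6 + V)*V + (13 + 6*V)/(2 + V)) = 3*(V*(6 + V) + (13 + 6*V)/(2 + V)) = 3*V*(6 + V) + 3*(13 + 6*V)/(2 + V))
69 + (2*(-3) + 6)*z(8) = 69 + (2*(-3) + 6)*(3*(13 + 6*8 + 8*(2 + 8)*(6 + 8))/(2 + 8)) = 69 + (-6 + 6)*(3*(13 + 48 + 8*10*14)/10) = 69 + 0*(3*(1/10)*(13 + 48 + 1120)) = 69 + 0*(3*(1/10)*1181) = 69 + 0*(3543/10) = 69 + 0 = 69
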